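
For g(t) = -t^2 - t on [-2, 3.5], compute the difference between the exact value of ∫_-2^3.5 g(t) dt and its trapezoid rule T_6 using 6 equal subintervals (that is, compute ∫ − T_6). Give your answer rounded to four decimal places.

0.7703

Exact integral: ∫_-2^3.5 g(t) dt ≈ -21.083333.
T_6 ≈ -21.853588.
Error ≈ -21.083333 − (-21.853588) ≈ 0.7703.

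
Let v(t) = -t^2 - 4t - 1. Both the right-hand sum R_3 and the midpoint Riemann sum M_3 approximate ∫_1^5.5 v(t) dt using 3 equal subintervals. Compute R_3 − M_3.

-37.96875

R_3 = -155.25.
M_3 = -117.28125.
R_3 − M_3 = -37.96875.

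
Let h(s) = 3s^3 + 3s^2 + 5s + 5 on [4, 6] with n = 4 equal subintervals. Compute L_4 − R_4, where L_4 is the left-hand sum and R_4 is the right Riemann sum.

-263

L_4 = 864.5.
R_4 = 1127.5.
L_4 − R_4 = -263.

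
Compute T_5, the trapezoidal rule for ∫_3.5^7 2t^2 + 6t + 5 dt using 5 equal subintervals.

Δt = (7 − 3.5)/5 = 0.7.
f(3.5) = 50.5, f(4.2) = 65.48, f(4.9) = 82.42, f(5.6) = 101.32, f(6.3) = 122.18, f(7) = 145.
T_5 = (Δt/2)·[f(t_0) + 2f(t_1) + ... + 2f(t_{4}) + f(t_5)].
Sum = 328.405.

328.405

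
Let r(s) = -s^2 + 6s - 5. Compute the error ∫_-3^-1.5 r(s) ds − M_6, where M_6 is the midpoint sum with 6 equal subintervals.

Exact integral: ∫_-3^-1.5 r(s) ds = -35.625.
M_6 = -35.6171875.
Error = -35.625 − (-35.6171875) = -0.0078125.

-0.0078125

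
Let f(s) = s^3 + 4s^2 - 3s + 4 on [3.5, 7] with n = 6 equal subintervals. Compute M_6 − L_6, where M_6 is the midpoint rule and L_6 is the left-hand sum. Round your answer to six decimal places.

M_6 ≈ 919.81589988.
L_6 ≈ 798.34736690.
M_6 − L_6 ≈ 121.468533.

121.468533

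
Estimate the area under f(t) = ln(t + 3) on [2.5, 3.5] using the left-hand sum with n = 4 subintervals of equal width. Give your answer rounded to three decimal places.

Δt = (3.5 − 2.5)/4 = 0.25.
Left endpoints: 2.5, 2.75, 3, 3.25.
f(2.5) ≈ 1.705, f(2.75) ≈ 1.749, f(3) ≈ 1.792, f(3.25) ≈ 1.833.
Sum = Δt · [f(2.5) + f(2.75) + f(3) + f(3.25)].
Sum ≈ 1.770.

1.770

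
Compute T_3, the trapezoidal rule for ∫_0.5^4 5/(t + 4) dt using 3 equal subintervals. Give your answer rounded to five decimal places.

2.89580

Δt = (4 − 0.5)/3 = 7/6.
f(0.5) = 10/9, f(5/3) = 15/17, f(17/6) = 30/41, f(4) = 0.625.
T_3 = (Δt/2)·[f(t_0) + 2f(t_1) + 2f(t_2) + f(t_3)].
Sum ≈ 2.89580.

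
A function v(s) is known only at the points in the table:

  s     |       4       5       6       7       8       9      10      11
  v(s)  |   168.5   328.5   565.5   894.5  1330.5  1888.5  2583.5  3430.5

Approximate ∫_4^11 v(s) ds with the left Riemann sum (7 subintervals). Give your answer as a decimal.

Δs = 1.
Sum = 1·[168.5 + 328.5 + 565.5 + 894.5 + 1330.5 + 1888.5 + 2583.5] = 7759.5.

7759.5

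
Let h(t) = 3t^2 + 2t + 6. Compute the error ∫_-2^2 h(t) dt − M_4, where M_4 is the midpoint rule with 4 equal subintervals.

Exact integral: ∫_-2^2 h(t) dt = 40.
M_4 = 39.
Error = 40 − 39 = 1.

1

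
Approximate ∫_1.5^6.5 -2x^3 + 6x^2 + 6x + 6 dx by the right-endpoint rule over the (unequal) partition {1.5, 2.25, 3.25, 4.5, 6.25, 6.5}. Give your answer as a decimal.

-425.046875

Subinterval widths: 0.75, 1, 1.25, 1.75, 0.25.
Right endpoints: 2.25, 3.25, 4.5, 6.25, 6.5.
f(2.25) = 27.09375, f(3.25) = 20.21875, f(4.5) = -27.75, f(6.25) = -210.40625, f(6.5) = -250.75.
Sum = Σ Δx_i · f(x_i).
Sum = -425.046875.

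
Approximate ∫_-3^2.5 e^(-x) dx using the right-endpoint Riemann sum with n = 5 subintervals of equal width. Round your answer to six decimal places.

Δx = (2.5 − (-3))/5 = 1.1.
Right endpoints: -1.9, -0.8, 0.3, 1.4, 2.5.
f(-1.9) ≈ 6.685894, f(-0.8) ≈ 2.225541, f(0.3) ≈ 0.740818, f(1.4) ≈ 0.246597, f(2.5) ≈ 0.082085.
Sum = Δx · [f(-1.9) + f(-0.8) + f(0.3) + f(1.4) + f(2.5)].
Sum ≈ 10.979029.

10.979029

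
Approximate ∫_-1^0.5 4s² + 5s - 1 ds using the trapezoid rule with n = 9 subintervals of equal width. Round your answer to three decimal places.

Δs = (0.5 − (-1))/9 = 1/6.
f(-1) = -2, f(-5/6) = -43/18, f(-2/3) = -23/9, f(-0.5) = -2.5, f(-1/3) = -20/9, f(-1/6) = -31/18, f(0) = -1, f(1/6) = -1/18, f(1/3) = 10/9, f(0.5) = 2.5.
T_9 = (Δs/2)·[f(s_0) + 2f(s_1) + ... + 2f(s_{8}) + f(s_9)].
Sum ≈ -1.847.

-1.847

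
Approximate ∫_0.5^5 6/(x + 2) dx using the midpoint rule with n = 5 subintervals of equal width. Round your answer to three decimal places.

Δx = (5 − 0.5)/5 = 0.9.
Midpoints: 0.95, 1.85, 2.75, 3.65, 4.55.
f(0.95) = 120/59, f(1.85) = 120/77, f(2.75) = 24/19, f(3.65) = 120/113, f(4.55) = 120/131.
Sum = Δx · [f(0.95) + f(1.85) + f(2.75) + f(3.65) + f(4.55)].
Sum ≈ 6.150.

6.150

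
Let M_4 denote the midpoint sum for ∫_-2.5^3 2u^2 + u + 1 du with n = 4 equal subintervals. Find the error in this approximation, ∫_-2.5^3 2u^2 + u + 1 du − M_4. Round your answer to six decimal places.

1.733073

Exact integral: ∫_-2.5^3 f(u) du ≈ 35.29166667.
M_4 = 33.55859375.
Error ≈ 35.29166667 − 33.55859375 ≈ 1.733073.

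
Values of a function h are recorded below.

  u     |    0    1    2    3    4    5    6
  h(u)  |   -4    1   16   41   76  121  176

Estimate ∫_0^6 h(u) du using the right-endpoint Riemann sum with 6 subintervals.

Δu = 1.
Sum = 1·[1 + 16 + 41 + 76 + 121 + 176] = 431.

431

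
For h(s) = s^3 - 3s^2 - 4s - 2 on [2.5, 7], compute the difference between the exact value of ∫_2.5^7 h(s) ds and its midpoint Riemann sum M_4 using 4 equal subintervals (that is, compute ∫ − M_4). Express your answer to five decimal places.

Exact integral: ∫_2.5^7 h(s) ds = 168.609375.
M_4 ≈ 163.2700195.
Error ≈ 168.609375 − 163.2700195 ≈ 5.33936.

5.33936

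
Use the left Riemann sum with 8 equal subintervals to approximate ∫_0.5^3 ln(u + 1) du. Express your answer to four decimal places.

Δu = (3 − 0.5)/8 = 0.3125.
Left endpoints: 0.5, 0.8125, 1.125, 1.4375, 1.75, 2.0625, 2.375, 2.6875.
f(0.5) ≈ 0.4055, f(0.8125) ≈ 0.5947, f(1.125) ≈ 0.7538, f(1.4375) ≈ 0.8910, f(1.75) ≈ 1.0116, f(2.0625) ≈ 1.1192, f(2.375) ≈ 1.2164, f(2.6875) ≈ 1.3049.
Sum = Δu · [f(0.5) + f(0.8125) + f(1.125) + ...].
Sum ≈ 2.2803.

2.2803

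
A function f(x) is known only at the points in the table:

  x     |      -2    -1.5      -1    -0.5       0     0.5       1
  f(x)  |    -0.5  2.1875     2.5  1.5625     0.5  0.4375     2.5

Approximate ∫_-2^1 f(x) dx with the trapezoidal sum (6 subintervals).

Δx = 0.5.
T_6 = (0.5/2)·[(-0.5) + 2·2.1875 + 2·2.5 + 2·1.5625 + 2·0.5 + 2·0.4375 + 2.5] = 4.09375.

4.09375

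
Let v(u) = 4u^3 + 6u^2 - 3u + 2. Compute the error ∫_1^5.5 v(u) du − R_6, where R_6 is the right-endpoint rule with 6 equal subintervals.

-327.796875

Exact integral: ∫_1^5.5 v(u) du = 1209.9375.
R_6 = 1537.734375.
Error = 1209.9375 − 1537.734375 = -327.796875.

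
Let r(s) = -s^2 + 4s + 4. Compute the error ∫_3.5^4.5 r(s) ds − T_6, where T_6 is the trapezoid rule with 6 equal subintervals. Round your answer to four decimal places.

0.0046

Exact integral: ∫_3.5^4.5 r(s) ds ≈ 3.916667.
T_6 ≈ 3.912037.
Error ≈ 3.916667 − 3.912037 ≈ 0.0046.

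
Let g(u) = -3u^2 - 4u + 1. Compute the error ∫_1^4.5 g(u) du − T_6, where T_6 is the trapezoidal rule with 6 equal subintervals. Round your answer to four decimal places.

Exact integral: ∫_1^4.5 g(u) du = -125.125.
T_6 ≈ -125.720486.
Error ≈ -125.125 − (-125.720486) ≈ 0.5955.

0.5955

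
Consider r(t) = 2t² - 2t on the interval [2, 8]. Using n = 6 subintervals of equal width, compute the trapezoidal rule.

278

Δt = (8 − 2)/6 = 1.
r(2) = 4, r(3) = 12, r(4) = 24, r(5) = 40, r(6) = 60, r(7) = 84, r(8) = 112.
T_6 = (Δt/2)·[r(t_0) + 2r(t_1) + ... + 2r(t_{5}) + r(t_6)].
Sum = 278.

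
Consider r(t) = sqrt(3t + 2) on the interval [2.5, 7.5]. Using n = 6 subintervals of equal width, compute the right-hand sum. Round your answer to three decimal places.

Δt = (7.5 − 2.5)/6 = 5/6.
Right endpoints: 10/3, 25/6, 5, 35/6, 20/3, 7.5.
r(10/3) ≈ 3.464, r(25/6) ≈ 3.808, r(5) ≈ 4.123, r(35/6) ≈ 4.416, r(20/3) ≈ 4.690, r(7.5) ≈ 4.950.
Sum = Δt · [r(10/3) + r(25/6) + r(5) + ...].
Sum ≈ 21.209.

21.209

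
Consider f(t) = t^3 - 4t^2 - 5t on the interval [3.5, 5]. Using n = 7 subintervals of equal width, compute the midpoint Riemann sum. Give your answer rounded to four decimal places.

-22.6908

Δt = (5 − 3.5)/7 = 3/14.
Midpoints: 101/28, 107/28, 113/28, 4.25, 125/28, 131/28, 137/28.
f(101/28) = -508131/21952, f(107/28) = -476685/21952, f(113/28) = -430191/21952, f(4.25) = -16.734375, f(125/28) = -286875/21952, f(131/28) = -187461/21952, f(137/28) = -67815/21952.
Sum = Δt · [f(101/28) + f(107/28) + f(113/28) + ...].
Sum ≈ -22.6908.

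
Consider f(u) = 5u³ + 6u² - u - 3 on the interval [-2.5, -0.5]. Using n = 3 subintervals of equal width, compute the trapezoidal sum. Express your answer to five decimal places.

-23.19444

Δu = (-0.5 − (-2.5))/3 = 2/3.
f(-2.5) = -41.125, f(-11/6) = -2551/216, f(-7/6) = -347/216, f(-0.5) = -1.625.
T_3 = (Δu/2)·[f(u_0) + 2f(u_1) + 2f(u_2) + f(u_3)].
Sum ≈ -23.19444.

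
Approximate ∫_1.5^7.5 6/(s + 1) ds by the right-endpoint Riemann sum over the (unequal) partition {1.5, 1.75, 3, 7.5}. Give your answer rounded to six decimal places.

5.596925

Subinterval widths: 0.25, 1.25, 4.5.
Right endpoints: 1.75, 3, 7.5.
f(1.75) = 24/11, f(3) = 1.5, f(7.5) = 12/17.
Sum = Σ Δs_i · f(s_i).
Sum ≈ 5.596925.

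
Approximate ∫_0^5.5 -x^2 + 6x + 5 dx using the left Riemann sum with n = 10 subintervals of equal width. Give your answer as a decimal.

61.758125

Δx = (5.5 − 0)/10 = 0.55.
Left endpoints: 0, 0.55, 1.1, 1.65, 2.2, 2.75, 3.3, 3.85, 4.4, 4.95.
f(0) = 5, f(0.55) = 7.9975, f(1.1) = 10.39, f(1.65) = 12.1775, f(2.2) = 13.36, f(2.75) = 13.9375, f(3.3) = 13.91, f(3.85) = 13.2775, f(4.4) = 12.04, f(4.95) = 10.1975.
Sum = Δx · [f(0) + f(0.55) + f(1.1) + ...].
Sum = 61.758125.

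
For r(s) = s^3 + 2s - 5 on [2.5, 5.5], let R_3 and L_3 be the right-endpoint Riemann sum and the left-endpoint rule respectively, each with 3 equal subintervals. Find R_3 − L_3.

156.75

R_3 = 312.375.
L_3 = 155.625.
R_3 − L_3 = 156.75.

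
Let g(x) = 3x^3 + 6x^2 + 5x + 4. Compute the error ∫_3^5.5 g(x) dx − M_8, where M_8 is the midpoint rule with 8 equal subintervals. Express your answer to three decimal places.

0.900

Exact integral: ∫_3^5.5 g(x) dx = 967.421875.
M_8 ≈ 966.52161.
Error ≈ 967.421875 − 966.52161 ≈ 0.900.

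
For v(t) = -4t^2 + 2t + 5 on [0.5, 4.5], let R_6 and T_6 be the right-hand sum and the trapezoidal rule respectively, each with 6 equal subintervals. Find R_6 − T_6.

R_6 ≈ -106.51852.
T_6 ≈ -82.51852.
R_6 − T_6 = -24.

-24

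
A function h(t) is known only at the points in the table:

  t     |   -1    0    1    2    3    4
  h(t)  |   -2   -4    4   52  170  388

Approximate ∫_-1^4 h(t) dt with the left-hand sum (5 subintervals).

220

Δt = 1.
Sum = 1·[(-2) + (-4) + 4 + 52 + 170] = 220.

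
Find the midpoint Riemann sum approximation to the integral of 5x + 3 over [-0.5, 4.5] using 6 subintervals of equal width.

Δx = (4.5 − (-0.5))/6 = 5/6.
Midpoints: -1/12, 0.75, 19/12, 29/12, 3.25, 49/12.
f(-1/12) = 31/12, f(0.75) = 6.75, f(19/12) = 131/12, f(29/12) = 181/12, f(3.25) = 19.25, f(49/12) = 281/12.
Sum = Δx · [f(-1/12) + f(0.75) + f(19/12) + ...].
Sum = 65.

65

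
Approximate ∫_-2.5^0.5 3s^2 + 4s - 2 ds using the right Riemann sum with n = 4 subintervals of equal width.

-3.65625

Δs = (0.5 − (-2.5))/4 = 0.75.
Right endpoints: -1.75, -1, -0.25, 0.5.
f(-1.75) = 0.1875, f(-1) = -3, f(-0.25) = -2.8125, f(0.5) = 0.75.
Sum = Δs · [f(-1.75) + f(-1) + f(-0.25) + f(0.5)].
Sum = -3.65625.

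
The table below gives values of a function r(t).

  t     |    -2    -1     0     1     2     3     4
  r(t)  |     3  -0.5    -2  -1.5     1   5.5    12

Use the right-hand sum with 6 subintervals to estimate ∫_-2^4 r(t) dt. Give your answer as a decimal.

Δt = 1.
Sum = 1·[(-0.5) + (-2) + (-1.5) + 1 + 5.5 + 12] = 14.5.

14.5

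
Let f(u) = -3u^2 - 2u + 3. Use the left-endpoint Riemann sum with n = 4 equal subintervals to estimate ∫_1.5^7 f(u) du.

-271.08984375

Δu = (7 − 1.5)/4 = 1.375.
Left endpoints: 1.5, 2.875, 4.25, 5.625.
f(1.5) = -6.75, f(2.875) = -27.546875, f(4.25) = -59.6875, f(5.625) = -103.171875.
Sum = Δu · [f(1.5) + f(2.875) + f(4.25) + f(5.625)].
Sum = -271.08984375.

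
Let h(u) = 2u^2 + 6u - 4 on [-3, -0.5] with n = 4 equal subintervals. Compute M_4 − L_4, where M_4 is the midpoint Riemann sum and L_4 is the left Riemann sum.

M_4 = -18.49609375.
L_4 = -17.2265625.
M_4 − L_4 = -1.26953125.

-1.26953125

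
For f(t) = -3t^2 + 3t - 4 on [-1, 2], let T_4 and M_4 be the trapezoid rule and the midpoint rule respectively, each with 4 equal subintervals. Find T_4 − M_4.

T_4 = -17.34375.
M_4 = -16.078125.
T_4 − M_4 = -1.265625.

-1.265625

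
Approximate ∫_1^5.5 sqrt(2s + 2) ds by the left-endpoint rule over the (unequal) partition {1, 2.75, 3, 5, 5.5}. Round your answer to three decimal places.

11.574

Subinterval widths: 1.75, 0.25, 2, 0.5.
Left endpoints: 1, 2.75, 3, 5.
f(1) ≈ 2.000, f(2.75) ≈ 2.739, f(3) ≈ 2.828, f(5) ≈ 3.464.
Sum = Σ Δs_i · f(s_i).
Sum ≈ 11.574.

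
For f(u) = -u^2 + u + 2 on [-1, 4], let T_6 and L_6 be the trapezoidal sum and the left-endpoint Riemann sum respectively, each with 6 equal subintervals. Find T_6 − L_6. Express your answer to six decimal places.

T_6 ≈ -4.74537037.
L_6 ≈ -0.57870370.
T_6 − L_6 ≈ -4.166667.

-4.166667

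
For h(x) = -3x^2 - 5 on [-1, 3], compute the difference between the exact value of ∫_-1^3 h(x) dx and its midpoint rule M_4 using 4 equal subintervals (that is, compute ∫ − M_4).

Exact integral: ∫_-1^3 h(x) dx = -48.
M_4 = -47.
Error = -48 − (-47) = -1.

-1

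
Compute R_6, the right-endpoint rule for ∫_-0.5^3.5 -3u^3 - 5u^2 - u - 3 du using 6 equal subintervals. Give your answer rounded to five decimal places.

Δu = (3.5 − (-0.5))/6 = 2/3.
Right endpoints: 1/6, 5/6, 1.5, 13/6, 17/6, 3.5.
f(1/6) = -239/72, f(5/6) = -217/24, f(1.5) = -25.875, f(13/6) = -4259/72, f(17/6) = -2741/24, f(3.5) = -196.375.
Sum = Δu · [f(1/6) + f(5/6) + f(1.5) + ...].
Sum ≈ -271.98148.

-271.98148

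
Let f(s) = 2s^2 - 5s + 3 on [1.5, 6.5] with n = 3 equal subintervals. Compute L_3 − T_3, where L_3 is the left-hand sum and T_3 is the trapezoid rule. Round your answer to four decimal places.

-45.8333

L_3 ≈ 54.629630.
T_3 ≈ 100.462963.
L_3 − T_3 ≈ -45.8333.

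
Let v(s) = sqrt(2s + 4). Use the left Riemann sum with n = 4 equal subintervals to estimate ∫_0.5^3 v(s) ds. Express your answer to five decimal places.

Δs = (3 − 0.5)/4 = 0.625.
Left endpoints: 0.5, 1.125, 1.75, 2.375.
v(0.5) ≈ 2.23607, v(1.125) ≈ 2.50000, v(1.75) ≈ 2.73861, v(2.375) ≈ 2.95804.
Sum = Δs · [v(0.5) + v(1.125) + v(1.75) + v(2.375)].
Sum ≈ 6.52045.

6.52045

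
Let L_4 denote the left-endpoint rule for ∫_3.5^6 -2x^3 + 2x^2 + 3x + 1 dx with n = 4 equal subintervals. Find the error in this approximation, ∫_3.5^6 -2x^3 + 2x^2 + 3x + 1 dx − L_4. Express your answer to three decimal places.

-86.702

Exact integral: ∫_3.5^6 f(x) dx ≈ -419.42708.
L_4 ≈ -332.72461.
Error ≈ -419.42708 − (-332.72461) ≈ -86.702.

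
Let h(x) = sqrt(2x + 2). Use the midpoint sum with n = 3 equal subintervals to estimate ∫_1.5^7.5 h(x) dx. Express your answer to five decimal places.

Δx = (7.5 − 1.5)/3 = 2.
Midpoints: 2.5, 4.5, 6.5.
h(2.5) ≈ 2.64575, h(4.5) ≈ 3.31662, h(6.5) ≈ 3.87298.
Sum = Δx · [h(2.5) + h(4.5) + h(6.5)].
Sum ≈ 19.67072.

19.67072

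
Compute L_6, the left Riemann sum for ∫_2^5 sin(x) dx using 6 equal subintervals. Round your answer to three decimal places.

-0.218

Δx = (5 − 2)/6 = 0.5.
Left endpoints: 2, 2.5, 3, 3.5, 4, 4.5.
f(2) ≈ 0.909, f(2.5) ≈ 0.598, f(3) ≈ 0.141, f(3.5) ≈ -0.351, f(4) ≈ -0.757, f(4.5) ≈ -0.978.
Sum = Δx · [f(2) + f(2.5) + f(3) + ...].
Sum ≈ -0.218.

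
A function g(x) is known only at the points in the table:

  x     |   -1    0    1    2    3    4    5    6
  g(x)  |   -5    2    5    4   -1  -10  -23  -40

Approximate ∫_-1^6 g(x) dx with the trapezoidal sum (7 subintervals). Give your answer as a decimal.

-45.5

Δx = 1.
T_7 = (1/2)·[(-5) + 2·2 + 2·5 + 2·4 + 2·(-1) + 2·(-10) + 2·(-23) + (-40)] = -45.5.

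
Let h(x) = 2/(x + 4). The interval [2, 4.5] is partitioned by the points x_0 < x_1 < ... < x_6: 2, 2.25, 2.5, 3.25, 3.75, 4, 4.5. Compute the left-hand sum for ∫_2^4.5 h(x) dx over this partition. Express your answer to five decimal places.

Subinterval widths: 0.25, 0.25, 0.75, 0.5, 0.25, 0.5.
Left endpoints: 2, 2.25, 2.5, 3.25, 3.75, 4.
h(2) = 1/3, h(2.25) = 0.32, h(2.5) = 4/13, h(3.25) = 8/29, h(3.75) = 8/31, h(4) = 0.25.
Sum = Σ Δx_i · h(x_i).
Sum ≈ 0.72155.

0.72155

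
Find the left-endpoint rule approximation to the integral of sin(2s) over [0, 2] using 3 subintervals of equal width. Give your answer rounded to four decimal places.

0.9528

Δs = (2 − 0)/3 = 2/3.
Left endpoints: 0, 2/3, 4/3.
f(0) ≈ 0.0000, f(2/3) ≈ 0.9719, f(4/3) ≈ 0.4573.
Sum = Δs · [f(0) + f(2/3) + f(4/3)].
Sum ≈ 0.9528.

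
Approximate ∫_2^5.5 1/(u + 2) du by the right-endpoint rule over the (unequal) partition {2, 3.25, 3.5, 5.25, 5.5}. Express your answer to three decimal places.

0.558

Subinterval widths: 1.25, 0.25, 1.75, 0.25.
Right endpoints: 3.25, 3.5, 5.25, 5.5.
f(3.25) = 4/21, f(3.5) = 2/11, f(5.25) = 4/29, f(5.5) = 2/15.
Sum = Σ Δu_i · f(u_i).
Sum ≈ 0.558.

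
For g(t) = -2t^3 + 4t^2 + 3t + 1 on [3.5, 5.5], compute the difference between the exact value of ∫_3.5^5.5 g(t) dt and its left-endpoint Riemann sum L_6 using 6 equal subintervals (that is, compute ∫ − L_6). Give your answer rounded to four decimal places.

Exact integral: ∫_3.5^5.5 g(t) dt ≈ -188.833333.
L_6 ≈ -161.518519.
Error ≈ -188.833333 − (-161.518519) ≈ -27.3148.

-27.3148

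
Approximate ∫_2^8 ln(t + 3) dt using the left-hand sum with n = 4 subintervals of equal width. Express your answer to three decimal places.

Δt = (8 − 2)/4 = 1.5.
Left endpoints: 2, 3.5, 5, 6.5.
f(2) ≈ 1.609, f(3.5) ≈ 1.872, f(5) ≈ 2.079, f(6.5) ≈ 2.251.
Sum = Δt · [f(2) + f(3.5) + f(5) + f(6.5)].
Sum ≈ 11.718.

11.718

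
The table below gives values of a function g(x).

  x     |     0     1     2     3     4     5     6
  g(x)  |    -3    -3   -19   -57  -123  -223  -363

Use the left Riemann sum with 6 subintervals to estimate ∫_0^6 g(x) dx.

Δx = 1.
Sum = 1·[(-3) + (-3) + (-19) + (-57) + (-123) + (-223)] = -428.

-428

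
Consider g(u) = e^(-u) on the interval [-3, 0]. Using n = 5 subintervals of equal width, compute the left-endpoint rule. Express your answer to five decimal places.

Δu = (0 − (-3))/5 = 0.6.
Left endpoints: -3, -2.4, -1.8, -1.2, -0.6.
g(-3) ≈ 20.08554, g(-2.4) ≈ 11.02318, g(-1.8) ≈ 6.04965, g(-1.2) ≈ 3.32012, g(-0.6) ≈ 1.82212.
Sum = Δu · [g(-3) + g(-2.4) + g(-1.8) + g(-1.2) + g(-0.6)].
Sum ≈ 25.38036.

25.38036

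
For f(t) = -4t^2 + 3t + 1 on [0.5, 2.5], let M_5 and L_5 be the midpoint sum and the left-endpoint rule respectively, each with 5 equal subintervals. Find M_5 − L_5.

-3.28

M_5 = -9.56.
L_5 = -6.28.
M_5 − L_5 = -3.28.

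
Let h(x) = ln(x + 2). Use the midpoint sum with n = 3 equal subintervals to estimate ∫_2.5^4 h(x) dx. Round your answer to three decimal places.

2.483

Δx = (4 − 2.5)/3 = 0.5.
Midpoints: 2.75, 3.25, 3.75.
h(2.75) ≈ 1.558, h(3.25) ≈ 1.658, h(3.75) ≈ 1.749.
Sum = Δx · [h(2.75) + h(3.25) + h(3.75)].
Sum ≈ 2.483.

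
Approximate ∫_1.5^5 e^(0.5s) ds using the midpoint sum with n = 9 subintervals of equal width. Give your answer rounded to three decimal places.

20.099

Δs = (5 − 1.5)/9 = 7/18.
Midpoints: 61/36, 25/12, 89/36, 103/36, 3.25, 131/36, 145/36, 53/12, 173/36.
f(61/36) ≈ 2.333, f(25/12) ≈ 2.834, f(89/36) ≈ 3.442, f(103/36) ≈ 4.181, f(3.25) ≈ 5.078, f(131/36) ≈ 6.168, f(145/36) ≈ 7.492, f(53/12) ≈ 9.101, f(173/36) ≈ 11.054.
Sum = Δs · [f(61/36) + f(25/12) + f(89/36) + ...].
Sum ≈ 20.099.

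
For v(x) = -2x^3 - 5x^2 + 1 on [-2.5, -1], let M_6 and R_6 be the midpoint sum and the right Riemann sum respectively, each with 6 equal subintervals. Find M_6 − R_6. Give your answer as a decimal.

M_6 = -3.88671875.
R_6 = -4.1328125.
M_6 − R_6 = 0.24609375.

0.24609375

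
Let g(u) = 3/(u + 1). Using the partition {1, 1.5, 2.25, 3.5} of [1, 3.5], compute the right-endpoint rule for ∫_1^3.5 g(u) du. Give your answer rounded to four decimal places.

Subinterval widths: 0.5, 0.75, 1.25.
Right endpoints: 1.5, 2.25, 3.5.
g(1.5) = 1.2, g(2.25) = 12/13, g(3.5) = 2/3.
Sum = Σ Δu_i · g(u_i).
Sum ≈ 2.1256.

2.1256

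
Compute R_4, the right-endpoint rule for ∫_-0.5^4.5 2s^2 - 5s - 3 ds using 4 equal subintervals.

7.8125

Δs = (4.5 − (-0.5))/4 = 1.25.
Right endpoints: 0.75, 2, 3.25, 4.5.
f(0.75) = -5.625, f(2) = -5, f(3.25) = 1.875, f(4.5) = 15.
Sum = Δs · [f(0.75) + f(2) + f(3.25) + f(4.5)].
Sum = 7.8125.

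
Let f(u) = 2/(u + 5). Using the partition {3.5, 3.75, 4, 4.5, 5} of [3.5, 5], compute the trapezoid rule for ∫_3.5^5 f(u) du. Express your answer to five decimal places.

Subinterval widths: 0.25, 0.25, 0.5, 0.5.
f(3.5) = 4/17, f(3.75) = 8/35, f(4) = 2/9, f(4.5) = 4/19, f(5) = 0.2.
On each subinterval the trapezoid contributes (Δu_i/2)·[f(u_{i-1}) + f(u_i)].
Sum ≈ 0.32515.

0.32515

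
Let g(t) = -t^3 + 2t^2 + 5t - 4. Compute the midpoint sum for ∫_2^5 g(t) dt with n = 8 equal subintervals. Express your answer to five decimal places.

Δt = (5 − 2)/8 = 0.375.
Midpoints: 2.1875, 2.5625, 2.9375, 3.3125, 3.6875, 4.0625, 4.4375, 4.8125.
g(2.1875) = 24741/4096, g(2.5625) = 20967/4096, g(2.9375) = 10641/4096, g(3.3125) = -7533/4096, g(3.6875) = -34851/4096, g(4.0625) = -72609/4096, g(4.4375) = -122103/4096, g(4.8125) = -184629/4096.
Sum = Δt · [g(2.1875) + g(2.5625) + g(2.9375) + ...].
Sum ≈ -33.45117.

-33.45117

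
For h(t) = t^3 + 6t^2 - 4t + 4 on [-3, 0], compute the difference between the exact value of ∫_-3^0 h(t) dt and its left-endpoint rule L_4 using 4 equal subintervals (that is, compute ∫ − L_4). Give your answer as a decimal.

-15.046875

Exact integral: ∫_-3^0 h(t) dt = 63.75.
L_4 = 78.796875.
Error = 63.75 − 78.796875 = -15.046875.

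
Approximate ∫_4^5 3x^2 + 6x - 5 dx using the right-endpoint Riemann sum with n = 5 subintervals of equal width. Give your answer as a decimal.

86.32

Δx = (5 − 4)/5 = 0.2.
Right endpoints: 4.2, 4.4, 4.6, 4.8, 5.
f(4.2) = 73.12, f(4.4) = 79.48, f(4.6) = 86.08, f(4.8) = 92.92, f(5) = 100.
Sum = Δx · [f(4.2) + f(4.4) + f(4.6) + f(4.8) + f(5)].
Sum = 86.32.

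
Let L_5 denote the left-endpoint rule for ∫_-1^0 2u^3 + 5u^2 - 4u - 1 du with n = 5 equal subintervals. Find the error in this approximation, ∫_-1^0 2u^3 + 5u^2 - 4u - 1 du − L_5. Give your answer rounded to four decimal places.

Exact integral: ∫_-1^0 f(u) du ≈ 2.166667.
L_5 = 2.88.
Error ≈ 2.166667 − 2.88 ≈ -0.7133.

-0.7133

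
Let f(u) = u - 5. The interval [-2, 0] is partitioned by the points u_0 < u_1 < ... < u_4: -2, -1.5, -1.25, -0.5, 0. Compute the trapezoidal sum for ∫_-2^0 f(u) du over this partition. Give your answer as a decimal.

Subinterval widths: 0.5, 0.25, 0.75, 0.5.
f(-2) = -7, f(-1.5) = -6.5, f(-1.25) = -6.25, f(-0.5) = -5.5, f(0) = -5.
On each subinterval the trapezoid contributes (Δu_i/2)·[f(u_{i-1}) + f(u_i)].
Sum = -12.

-12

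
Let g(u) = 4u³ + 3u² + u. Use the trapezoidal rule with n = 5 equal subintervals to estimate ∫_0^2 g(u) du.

26.8

Δu = (2 − 0)/5 = 0.4.
g(0) = 0, g(0.4) = 1.136, g(0.8) = 4.768, g(1.2) = 12.432, g(1.6) = 25.664, g(2) = 46.
T_5 = (Δu/2)·[g(u_0) + 2g(u_1) + ... + 2g(u_{4}) + g(u_5)].
Sum = 26.8.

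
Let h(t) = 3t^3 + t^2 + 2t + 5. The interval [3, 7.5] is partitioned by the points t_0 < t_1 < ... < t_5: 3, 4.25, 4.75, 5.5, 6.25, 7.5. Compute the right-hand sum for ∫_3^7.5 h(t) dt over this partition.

3184.7265625

Subinterval widths: 1.25, 0.5, 0.75, 0.75, 1.25.
Right endpoints: 4.25, 4.75, 5.5, 6.25, 7.5.
h(4.25) = 261.859375, h(4.75) = 358.578125, h(5.5) = 545.375, h(6.25) = 788.984375, h(7.5) = 1341.875.
Sum = Σ Δt_i · h(t_i).
Sum = 3184.7265625.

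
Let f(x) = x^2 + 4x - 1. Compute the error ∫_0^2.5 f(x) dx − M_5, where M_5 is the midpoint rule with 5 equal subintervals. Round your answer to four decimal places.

0.0521

Exact integral: ∫_0^2.5 f(x) dx ≈ 15.208333.
M_5 = 15.15625.
Error ≈ 15.208333 − 15.15625 ≈ 0.0521.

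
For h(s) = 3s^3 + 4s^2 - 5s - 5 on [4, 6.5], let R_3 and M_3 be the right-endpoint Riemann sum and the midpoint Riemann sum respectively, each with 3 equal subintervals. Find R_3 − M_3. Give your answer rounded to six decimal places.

R_3 ≈ 1666.15740741.
M_3 ≈ 1342.09056713.
R_3 − M_3 ≈ 324.066840.

324.066840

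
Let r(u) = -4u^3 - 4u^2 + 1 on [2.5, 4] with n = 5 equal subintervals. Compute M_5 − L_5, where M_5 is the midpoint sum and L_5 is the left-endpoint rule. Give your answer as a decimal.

M_5 = -279.45375.
L_5 = -246.03.
M_5 − L_5 = -33.42375.

-33.42375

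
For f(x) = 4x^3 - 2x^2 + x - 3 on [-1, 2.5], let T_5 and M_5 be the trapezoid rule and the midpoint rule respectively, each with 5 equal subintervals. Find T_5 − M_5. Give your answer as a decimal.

3.00125

T_5 = 21.105.
M_5 = 18.10375.
T_5 − M_5 = 3.00125.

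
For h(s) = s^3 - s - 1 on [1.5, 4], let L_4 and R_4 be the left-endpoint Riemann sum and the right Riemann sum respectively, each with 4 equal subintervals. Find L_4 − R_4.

-36.328125

L_4 ≈ 36.53809.
R_4 ≈ 72.86621.
L_4 − R_4 = -36.328125.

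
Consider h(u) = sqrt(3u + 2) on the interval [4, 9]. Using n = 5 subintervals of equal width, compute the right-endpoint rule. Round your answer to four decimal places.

23.8753

Δu = (9 − 4)/5 = 1.
Right endpoints: 5, 6, 7, 8, 9.
h(5) ≈ 4.1231, h(6) ≈ 4.4721, h(7) ≈ 4.7958, h(8) ≈ 5.0990, h(9) ≈ 5.3852.
Sum = Δu · [h(5) + h(6) + h(7) + h(8) + h(9)].
Sum ≈ 23.8753.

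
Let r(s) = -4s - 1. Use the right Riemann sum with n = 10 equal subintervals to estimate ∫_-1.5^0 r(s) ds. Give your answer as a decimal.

2.55

Δs = (0 − (-1.5))/10 = 0.15.
Right endpoints: -1.35, -1.2, -1.05, -0.9, -0.75, -0.6, -0.45, -0.3, -0.15, 0.
r(-1.35) = 4.4, r(-1.2) = 3.8, r(-1.05) = 3.2, r(-0.9) = 2.6, r(-0.75) = 2, r(-0.6) = 1.4, r(-0.45) = 0.8, r(-0.3) = 0.2, r(-0.15) = -0.4, r(0) = -1.
Sum = Δs · [r(-1.35) + r(-1.2) + r(-1.05) + ...].
Sum = 2.55.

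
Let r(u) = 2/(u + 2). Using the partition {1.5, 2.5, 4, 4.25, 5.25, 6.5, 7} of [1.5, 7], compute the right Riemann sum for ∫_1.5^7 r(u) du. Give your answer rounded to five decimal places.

1.70554

Subinterval widths: 1, 1.5, 0.25, 1, 1.25, 0.5.
Right endpoints: 2.5, 4, 4.25, 5.25, 6.5, 7.
r(2.5) = 4/9, r(4) = 1/3, r(4.25) = 0.32, r(5.25) = 8/29, r(6.5) = 4/17, r(7) = 2/9.
Sum = Σ Δu_i · r(u_i).
Sum ≈ 1.70554.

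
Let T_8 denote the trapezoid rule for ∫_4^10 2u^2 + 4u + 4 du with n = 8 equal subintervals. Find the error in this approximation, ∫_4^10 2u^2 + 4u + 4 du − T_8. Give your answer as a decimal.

Exact integral: ∫_4^10 f(u) du = 816.
T_8 = 817.125.
Error = 816 − 817.125 = -1.125.

-1.125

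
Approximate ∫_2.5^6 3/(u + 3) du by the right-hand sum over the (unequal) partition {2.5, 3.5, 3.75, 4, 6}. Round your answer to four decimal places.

Subinterval widths: 1, 0.25, 0.25, 2.
Right endpoints: 3.5, 3.75, 4, 6.
f(3.5) = 6/13, f(3.75) = 4/9, f(4) = 3/7, f(6) = 1/3.
Sum = Σ Δu_i · f(u_i).
Sum ≈ 1.3465.

1.3465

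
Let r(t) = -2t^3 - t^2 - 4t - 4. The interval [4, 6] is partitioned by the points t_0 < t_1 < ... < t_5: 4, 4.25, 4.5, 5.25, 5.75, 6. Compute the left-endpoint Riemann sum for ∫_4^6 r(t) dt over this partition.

-538.578125

Subinterval widths: 0.25, 0.25, 0.75, 0.5, 0.25.
Left endpoints: 4, 4.25, 4.5, 5.25, 5.75.
r(4) = -164, r(4.25) = -192.59375, r(4.5) = -224.5, r(5.25) = -341.96875, r(5.75) = -440.28125.
Sum = Σ Δt_i · r(t_i).
Sum = -538.578125.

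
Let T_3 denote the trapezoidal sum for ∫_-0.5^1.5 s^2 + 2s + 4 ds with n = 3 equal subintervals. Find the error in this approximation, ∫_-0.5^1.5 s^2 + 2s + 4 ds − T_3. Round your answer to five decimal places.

Exact integral: ∫_-0.5^1.5 f(s) ds ≈ 11.1666667.
T_3 ≈ 11.3148148.
Error ≈ 11.1666667 − 11.3148148 ≈ -0.14815.

-0.14815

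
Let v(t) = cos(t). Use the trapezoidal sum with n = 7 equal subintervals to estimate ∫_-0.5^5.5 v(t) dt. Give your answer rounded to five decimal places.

Δt = (5.5 − (-0.5))/7 = 6/7.
v(-0.5) ≈ 0.87758, v(5/14) ≈ 0.93690, v(17/14) ≈ 0.34901, v(29/14) ≈ -0.47998, v(41/14) ≈ -0.97740, v(53/14) ≈ -0.79963, v(65/14) ≈ -0.06948, v(5.5) ≈ 0.70867.
T_7 = (Δt/2)·[v(t_0) + 2v(t_1) + ... + 2v(t_{6}) + v(t_7)].
Sum ≈ -0.21210.

-0.21210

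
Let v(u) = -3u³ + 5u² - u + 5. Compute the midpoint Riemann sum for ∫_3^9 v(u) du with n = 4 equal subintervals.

-3640.875

Δu = (9 − 3)/4 = 1.5.
Midpoints: 3.75, 5.25, 6.75, 8.25.
v(3.75) = -86.640625, v(5.25) = -296.546875, v(6.75) = -696.578125, v(8.25) = -1347.484375.
Sum = Δu · [v(3.75) + v(5.25) + v(6.75) + v(8.25)].
Sum = -3640.875.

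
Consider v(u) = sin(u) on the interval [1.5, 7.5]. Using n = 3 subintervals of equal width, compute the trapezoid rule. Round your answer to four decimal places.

Δu = (7.5 − 1.5)/3 = 2.
v(1.5) ≈ 0.9975, v(3.5) ≈ -0.3508, v(5.5) ≈ -0.7055, v(7.5) ≈ 0.9380.
T_3 = (Δu/2)·[v(u_0) + 2v(u_1) + 2v(u_2) + v(u_3)].
Sum ≈ -0.1772.

-0.1772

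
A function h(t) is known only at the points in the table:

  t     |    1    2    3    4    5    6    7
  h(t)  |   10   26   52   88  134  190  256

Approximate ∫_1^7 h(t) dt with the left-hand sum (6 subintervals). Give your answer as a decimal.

Δt = 1.
Sum = 1·[10 + 26 + 52 + 88 + 134 + 190] = 500.

500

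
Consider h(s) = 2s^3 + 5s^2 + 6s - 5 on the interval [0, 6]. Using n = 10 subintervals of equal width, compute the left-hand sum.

899.88

Δs = (6 − 0)/10 = 0.6.
Left endpoints: 0, 0.6, 1.2, 1.8, 2.4, 3, 3.6, 4.2, 4.8, 5.4.
h(0) = -5, h(0.6) = 0.832, h(1.2) = 12.856, h(1.8) = 33.664, h(2.4) = 65.848, h(3) = 112, h(3.6) = 174.712, h(4.2) = 256.576, h(4.8) = 360.184, h(5.4) = 488.128.
Sum = Δs · [h(0) + h(0.6) + h(1.2) + ...].
Sum = 899.88.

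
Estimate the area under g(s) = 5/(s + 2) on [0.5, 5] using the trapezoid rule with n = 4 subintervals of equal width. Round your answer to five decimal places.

Δs = (5 − 0.5)/4 = 1.125.
g(0.5) = 2, g(1.625) = 40/29, g(2.75) = 20/19, g(3.875) = 40/47, g(5) = 5/7.
T_4 = (Δs/2)·[g(s_0) + 2g(s_1) + 2g(s_2) + 2g(s_3) + g(s_4)].
Sum ≈ 5.22017.

5.22017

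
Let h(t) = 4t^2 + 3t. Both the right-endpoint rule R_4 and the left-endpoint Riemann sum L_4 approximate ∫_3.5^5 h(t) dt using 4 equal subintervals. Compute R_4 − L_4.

R_4 = 139.171875.
L_4 = 118.359375.
R_4 − L_4 = 20.8125.

20.8125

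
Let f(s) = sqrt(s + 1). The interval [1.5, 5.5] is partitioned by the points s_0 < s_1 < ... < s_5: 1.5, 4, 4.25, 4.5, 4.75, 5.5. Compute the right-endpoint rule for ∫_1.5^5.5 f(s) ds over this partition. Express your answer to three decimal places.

9.261

Subinterval widths: 2.5, 0.25, 0.25, 0.25, 0.75.
Right endpoints: 4, 4.25, 4.5, 4.75, 5.5.
f(4) ≈ 2.236, f(4.25) ≈ 2.291, f(4.5) ≈ 2.345, f(4.75) ≈ 2.398, f(5.5) ≈ 2.550.
Sum = Σ Δs_i · f(s_i).
Sum ≈ 9.261.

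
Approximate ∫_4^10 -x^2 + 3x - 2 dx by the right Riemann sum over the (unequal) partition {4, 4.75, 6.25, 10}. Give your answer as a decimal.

-311.203125

Subinterval widths: 0.75, 1.5, 3.75.
Right endpoints: 4.75, 6.25, 10.
f(4.75) = -10.3125, f(6.25) = -22.3125, f(10) = -72.
Sum = Σ Δx_i · f(x_i).
Sum = -311.203125.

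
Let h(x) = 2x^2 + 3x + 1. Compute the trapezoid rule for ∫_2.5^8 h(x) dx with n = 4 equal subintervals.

426.5078125

Δx = (8 − 2.5)/4 = 1.375.
h(2.5) = 21, h(3.875) = 42.65625, h(5.25) = 71.875, h(6.625) = 108.65625, h(8) = 153.
T_4 = (Δx/2)·[h(x_0) + 2h(x_1) + 2h(x_2) + 2h(x_3) + h(x_4)].
Sum = 426.5078125.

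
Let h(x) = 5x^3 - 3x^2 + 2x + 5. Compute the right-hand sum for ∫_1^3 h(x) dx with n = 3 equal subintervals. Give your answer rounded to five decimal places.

132.66667

Δx = (3 − 1)/3 = 2/3.
Right endpoints: 5/3, 7/3, 3.
h(5/3) = 625/27, h(7/3) = 1535/27, h(3) = 119.
Sum = Δx · [h(5/3) + h(7/3) + h(3)].
Sum ≈ 132.66667.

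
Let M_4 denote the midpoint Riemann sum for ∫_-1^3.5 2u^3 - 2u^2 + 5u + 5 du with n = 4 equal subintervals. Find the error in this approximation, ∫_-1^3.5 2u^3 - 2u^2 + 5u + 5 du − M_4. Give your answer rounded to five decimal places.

Exact integral: ∫_-1^3.5 f(u) du = 95.90625.
M_4 ≈ 93.2958984.
Error ≈ 95.90625 − 93.2958984 ≈ 2.61035.

2.61035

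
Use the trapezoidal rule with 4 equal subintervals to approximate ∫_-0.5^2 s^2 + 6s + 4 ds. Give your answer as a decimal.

24.12109375

Δs = (2 − (-0.5))/4 = 0.625.
f(-0.5) = 1.25, f(0.125) = 4.765625, f(0.75) = 9.0625, f(1.375) = 14.140625, f(2) = 20.
T_4 = (Δs/2)·[f(s_0) + 2f(s_1) + 2f(s_2) + 2f(s_3) + f(s_4)].
Sum = 24.12109375.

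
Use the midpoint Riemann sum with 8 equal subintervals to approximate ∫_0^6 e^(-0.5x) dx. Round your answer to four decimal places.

Δx = (6 − 0)/8 = 0.75.
Midpoints: 0.375, 1.125, 1.875, 2.625, 3.375, 4.125, 4.875, 5.625.
f(0.375) ≈ 0.8290, f(1.125) ≈ 0.5698, f(1.875) ≈ 0.3916, f(2.625) ≈ 0.2691, f(3.375) ≈ 0.1850, f(4.125) ≈ 0.1271, f(4.875) ≈ 0.0874, f(5.625) ≈ 0.0601.
Sum = Δx · [f(0.375) + f(1.125) + f(1.875) + ...].
Sum ≈ 1.8893.

1.8893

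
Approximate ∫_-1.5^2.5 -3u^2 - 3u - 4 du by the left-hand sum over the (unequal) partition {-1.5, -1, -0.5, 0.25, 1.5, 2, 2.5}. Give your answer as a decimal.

Subinterval widths: 0.5, 0.5, 0.75, 1.25, 0.5, 0.5.
Left endpoints: -1.5, -1, -0.5, 0.25, 1.5, 2.
f(-1.5) = -6.25, f(-1) = -4, f(-0.5) = -3.25, f(0.25) = -4.9375, f(1.5) = -15.25, f(2) = -22.
Sum = Σ Δu_i · f(u_i).
Sum = -32.359375.

-32.359375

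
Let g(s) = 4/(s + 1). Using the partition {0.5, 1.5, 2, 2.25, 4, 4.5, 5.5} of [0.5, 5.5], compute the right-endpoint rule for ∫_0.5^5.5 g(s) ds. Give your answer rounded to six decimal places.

4.953380

Subinterval widths: 1, 0.5, 0.25, 1.75, 0.5, 1.
Right endpoints: 1.5, 2, 2.25, 4, 4.5, 5.5.
g(1.5) = 1.6, g(2) = 4/3, g(2.25) = 16/13, g(4) = 0.8, g(4.5) = 8/11, g(5.5) = 8/13.
Sum = Σ Δs_i · g(s_i).
Sum ≈ 4.953380.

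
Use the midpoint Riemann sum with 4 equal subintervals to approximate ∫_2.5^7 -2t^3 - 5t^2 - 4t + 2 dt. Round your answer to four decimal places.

Δt = (7 − 2.5)/4 = 1.125.
Midpoints: 3.0625, 4.1875, 5.3125, 6.4375.
f(3.0625) = -234681/2048, f(4.1875) = -510531/2048, f(5.3125) = -942549/2048, f(6.4375) = -1565727/2048.
Sum = Δt · [f(3.0625) + f(4.1875) + f(5.3125) + f(6.4375)].
Sum ≈ -1787.1943.

-1787.1943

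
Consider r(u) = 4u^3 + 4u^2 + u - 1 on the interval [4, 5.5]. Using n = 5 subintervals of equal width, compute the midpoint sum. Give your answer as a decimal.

800.50125

Δu = (5.5 − 4)/5 = 0.3.
Midpoints: 4.15, 4.45, 4.75, 5.05, 5.35.
r(4.15) = 357.9335, r(4.45) = 435.1445, r(4.75) = 522.6875, r(5.05) = 621.2105, r(5.35) = 731.3615.
Sum = Δu · [r(4.15) + r(4.45) + r(4.75) + r(5.05) + r(5.35)].
Sum = 800.50125.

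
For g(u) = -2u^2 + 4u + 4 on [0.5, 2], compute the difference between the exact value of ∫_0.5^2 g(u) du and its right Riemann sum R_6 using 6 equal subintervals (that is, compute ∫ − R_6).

0.21875

Exact integral: ∫_0.5^2 g(u) du = 8.25.
R_6 = 8.03125.
Error = 8.25 − 8.03125 = 0.21875.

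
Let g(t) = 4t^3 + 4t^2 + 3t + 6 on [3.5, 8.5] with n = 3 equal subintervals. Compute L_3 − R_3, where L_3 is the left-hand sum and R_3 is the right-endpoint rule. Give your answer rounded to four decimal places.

-4233.3333

L_3 ≈ 4010.925926.
R_3 ≈ 8244.259259.
L_3 − R_3 ≈ -4233.3333.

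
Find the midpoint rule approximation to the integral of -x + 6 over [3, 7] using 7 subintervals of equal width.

4

Δx = (7 − 3)/7 = 4/7.
Midpoints: 23/7, 27/7, 31/7, 5, 39/7, 43/7, 47/7.
f(23/7) = 19/7, f(27/7) = 15/7, f(31/7) = 11/7, f(5) = 1, f(39/7) = 3/7, f(43/7) = -1/7, f(47/7) = -5/7.
Sum = Δx · [f(23/7) + f(27/7) + f(31/7) + ...].
Sum = 4.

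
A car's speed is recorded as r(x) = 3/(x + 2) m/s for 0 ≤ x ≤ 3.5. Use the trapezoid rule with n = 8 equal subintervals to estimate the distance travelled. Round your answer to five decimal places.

Δx = (3.5 − 0)/8 = 0.4375.
r(0) = 1.5, r(0.4375) = 16/13, r(0.875) = 24/23, r(1.3125) = 48/53, r(1.75) = 0.8, r(2.1875) = 48/67, r(2.625) = 24/37, r(3.0625) = 16/27, r(3.5) = 6/11.
T_8 = (Δx/2)·[r(x_0) + 2r(x_1) + ... + 2r(x_{7}) + r(x_8)].
Sum ≈ 3.04513.

3.04513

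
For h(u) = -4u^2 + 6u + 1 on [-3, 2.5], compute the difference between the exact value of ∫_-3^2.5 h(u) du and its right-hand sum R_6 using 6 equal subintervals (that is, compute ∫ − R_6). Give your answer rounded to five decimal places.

Exact integral: ∫_-3^2.5 h(u) du ≈ -59.5833333.
R_6 ≈ -42.4976852.
Error ≈ -59.5833333 − (-42.4976852) ≈ -17.08565.

-17.08565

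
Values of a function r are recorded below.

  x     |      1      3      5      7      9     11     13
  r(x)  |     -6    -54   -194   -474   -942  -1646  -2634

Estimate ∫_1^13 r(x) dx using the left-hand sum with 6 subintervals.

Δx = 2.
Sum = 2·[(-6) + (-54) + (-194) + (-474) + (-942) + (-1646)] = -6632.

-6632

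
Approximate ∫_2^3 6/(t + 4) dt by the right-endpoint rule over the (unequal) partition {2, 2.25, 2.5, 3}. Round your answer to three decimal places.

Subinterval widths: 0.25, 0.25, 0.5.
Right endpoints: 2.25, 2.5, 3.
f(2.25) = 0.96, f(2.5) = 12/13, f(3) = 6/7.
Sum = Σ Δt_i · f(t_i).
Sum ≈ 0.899.

0.899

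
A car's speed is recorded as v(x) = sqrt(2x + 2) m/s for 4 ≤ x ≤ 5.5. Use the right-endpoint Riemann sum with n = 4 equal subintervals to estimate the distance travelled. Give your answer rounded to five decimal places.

Δx = (5.5 − 4)/4 = 0.375.
Right endpoints: 4.375, 4.75, 5.125, 5.5.
v(4.375) ≈ 3.27872, v(4.75) ≈ 3.39116, v(5.125) ≈ 3.50000, v(5.5) ≈ 3.60555.
Sum = Δx · [v(4.375) + v(4.75) + v(5.125) + v(5.5)].
Sum ≈ 5.16579.

5.16579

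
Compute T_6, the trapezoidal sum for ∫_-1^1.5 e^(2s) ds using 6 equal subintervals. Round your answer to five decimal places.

10.54579

Δs = (1.5 − (-1))/6 = 5/12.
f(-1) ≈ 0.13534, f(-7/12) ≈ 0.31140, f(-1/6) ≈ 0.71653, f(0.25) ≈ 1.64872, f(2/3) ≈ 3.79367, f(13/12) ≈ 8.72914, f(1.5) ≈ 20.08554.
T_6 = (Δs/2)·[f(s_0) + 2f(s_1) + ... + 2f(s_{5}) + f(s_6)].
Sum ≈ 10.54579.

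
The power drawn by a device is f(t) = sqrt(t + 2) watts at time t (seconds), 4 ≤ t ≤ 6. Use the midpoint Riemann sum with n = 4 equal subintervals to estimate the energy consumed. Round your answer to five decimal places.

Δt = (6 − 4)/4 = 0.5.
Midpoints: 4.25, 4.75, 5.25, 5.75.
f(4.25) ≈ 2.50000, f(4.75) ≈ 2.59808, f(5.25) ≈ 2.69258, f(5.75) ≈ 2.78388.
Sum = Δt · [f(4.25) + f(4.75) + f(5.25) + f(5.75)].
Sum ≈ 5.28727.

5.28727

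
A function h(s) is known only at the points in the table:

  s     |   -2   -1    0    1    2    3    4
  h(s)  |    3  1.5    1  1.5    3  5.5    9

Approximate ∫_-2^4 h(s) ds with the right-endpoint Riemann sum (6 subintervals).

Δs = 1.
Sum = 1·[1.5 + 1 + 1.5 + 3 + 5.5 + 9] = 21.5.

21.5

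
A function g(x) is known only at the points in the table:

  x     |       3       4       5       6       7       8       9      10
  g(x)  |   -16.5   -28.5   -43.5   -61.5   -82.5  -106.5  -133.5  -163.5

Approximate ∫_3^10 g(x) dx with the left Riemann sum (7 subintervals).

-472.5

Δx = 1.
Sum = 1·[(-16.5) + (-28.5) + (-43.5) + (-61.5) + (-82.5) + (-106.5) + (-133.5)] = -472.5.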